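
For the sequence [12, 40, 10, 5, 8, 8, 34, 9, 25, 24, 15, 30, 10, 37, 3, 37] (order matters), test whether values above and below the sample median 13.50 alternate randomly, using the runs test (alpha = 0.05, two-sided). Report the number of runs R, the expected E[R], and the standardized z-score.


Step 1: Compute median = 13.50; label A = above, B = below.
Labels in order: BABBBBABAAAABABA  (n_A = 8, n_B = 8)
Step 2: Count runs R = 10.
Step 3: Under H0 (random ordering), E[R] = 2*n_A*n_B/(n_A+n_B) + 1 = 2*8*8/16 + 1 = 9.0000.
        Var[R] = 2*n_A*n_B*(2*n_A*n_B - n_A - n_B) / ((n_A+n_B)^2 * (n_A+n_B-1)) = 14336/3840 = 3.7333.
        SD[R] = 1.9322.
Step 4: Continuity-corrected z = (R - 0.5 - E[R]) / SD[R] = (10 - 0.5 - 9.0000) / 1.9322 = 0.2588.
Step 5: Two-sided p-value via normal approximation = 2*(1 - Phi(|z|)) = 0.795809.
Step 6: alpha = 0.05. fail to reject H0.

R = 10, z = 0.2588, p = 0.795809, fail to reject H0.


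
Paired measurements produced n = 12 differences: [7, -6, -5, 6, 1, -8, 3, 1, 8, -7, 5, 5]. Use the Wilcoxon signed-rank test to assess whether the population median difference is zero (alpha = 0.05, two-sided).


Step 1: Drop any zero differences (none here) and take |d_i|.
|d| = [7, 6, 5, 6, 1, 8, 3, 1, 8, 7, 5, 5]
Step 2: Midrank |d_i| (ties get averaged ranks).
ranks: |7|->9.5, |6|->7.5, |5|->5, |6|->7.5, |1|->1.5, |8|->11.5, |3|->3, |1|->1.5, |8|->11.5, |7|->9.5, |5|->5, |5|->5
Step 3: Attach original signs; sum ranks with positive sign and with negative sign.
W+ = 9.5 + 7.5 + 1.5 + 3 + 1.5 + 11.5 + 5 + 5 = 44.5
W- = 7.5 + 5 + 11.5 + 9.5 = 33.5
(Check: W+ + W- = 78 should equal n(n+1)/2 = 78.)
Step 4: Test statistic W = min(W+, W-) = 33.5.
Step 5: Ties in |d|, so use the tie-corrected normal approximation.
        E[W] = n(n+1)/4 = 12*13/4 = 39.
        Tie groups: |d|=1 (t=2), |d|=5 (t=3), |d|=6 (t=2), |d|=7 (t=2), |d|=8 (t=2); sum(t^3 - t) = 48.
        Var[W] = n(n+1)(2n+1)/24 - sum(t^3-t)/48 = 3900/24 - 48/48 = 161.5.
        z = (W - E[W]) / sqrt(Var[W]) = (33.5 - 39) / 12.7083 = -0.4328.
        Two-sided p = 2*Phi(z) = 0.665168.
Step 6: alpha = 0.05. fail to reject H0.

W+ = 44.5, W- = 33.5, W = min = 33.5, p = 0.665168, fail to reject H0.


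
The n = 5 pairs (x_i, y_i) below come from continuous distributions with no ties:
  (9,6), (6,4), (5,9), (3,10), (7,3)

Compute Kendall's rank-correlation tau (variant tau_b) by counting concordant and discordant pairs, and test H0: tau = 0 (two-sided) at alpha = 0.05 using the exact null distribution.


Step 1: Enumerate the 10 unordered pairs (i,j) with i<j and classify each by sign(x_j-x_i) * sign(y_j-y_i).
  (1,2):dx=-3,dy=-2->C; (1,3):dx=-4,dy=+3->D; (1,4):dx=-6,dy=+4->D; (1,5):dx=-2,dy=-3->C
  (2,3):dx=-1,dy=+5->D; (2,4):dx=-3,dy=+6->D; (2,5):dx=+1,dy=-1->D; (3,4):dx=-2,dy=+1->D
  (3,5):dx=+2,dy=-6->D; (4,5):dx=+4,dy=-7->D
Step 2: C = 2, D = 8, total pairs = 10.
Step 3: tau = (C - D)/(n(n-1)/2) = (2 - 8)/10 = -0.600000.
Step 4: Exact two-sided p-value (enumerate n! = 120 permutations of y under H0): p = 0.233333.
Step 5: alpha = 0.05. fail to reject H0.

tau_b = -0.6000 (C=2, D=8), p = 0.233333, fail to reject H0.


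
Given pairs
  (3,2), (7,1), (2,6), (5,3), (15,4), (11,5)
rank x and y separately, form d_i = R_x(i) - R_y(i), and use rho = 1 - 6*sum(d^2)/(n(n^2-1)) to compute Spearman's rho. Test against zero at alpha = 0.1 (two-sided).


Step 1: Rank x and y separately (midranks; no ties here).
rank(x): 3->2, 7->4, 2->1, 5->3, 15->6, 11->5
rank(y): 2->2, 1->1, 6->6, 3->3, 4->4, 5->5
Step 2: d_i = R_x(i) - R_y(i); compute d_i^2.
  (2-2)^2=0, (4-1)^2=9, (1-6)^2=25, (3-3)^2=0, (6-4)^2=4, (5-5)^2=0
sum(d^2) = 38.
Step 3: rho = 1 - 6*38 / (6*(6^2 - 1)) = 1 - 228/210 = -0.085714.
Step 4: Under H0, t = rho * sqrt((n-2)/(1-rho^2)) = -0.1721 ~ t(4).
Step 5: Two-sided p-value from the t-distribution with 4 df = 0.871743.
Step 6: alpha = 0.1. fail to reject H0.

rho = -0.0857, p = 0.871743, fail to reject H0 at alpha = 0.1.


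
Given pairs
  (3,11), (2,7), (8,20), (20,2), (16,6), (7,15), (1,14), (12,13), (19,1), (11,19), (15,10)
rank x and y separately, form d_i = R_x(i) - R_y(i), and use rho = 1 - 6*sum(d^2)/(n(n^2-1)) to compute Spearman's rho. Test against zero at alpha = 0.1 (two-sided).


Step 1: Rank x and y separately (midranks; no ties here).
rank(x): 3->3, 2->2, 8->5, 20->11, 16->9, 7->4, 1->1, 12->7, 19->10, 11->6, 15->8
rank(y): 11->6, 7->4, 20->11, 2->2, 6->3, 15->9, 14->8, 13->7, 1->1, 19->10, 10->5
Step 2: d_i = R_x(i) - R_y(i); compute d_i^2.
  (3-6)^2=9, (2-4)^2=4, (5-11)^2=36, (11-2)^2=81, (9-3)^2=36, (4-9)^2=25, (1-8)^2=49, (7-7)^2=0, (10-1)^2=81, (6-10)^2=16, (8-5)^2=9
sum(d^2) = 346.
Step 3: rho = 1 - 6*346 / (11*(11^2 - 1)) = 1 - 2076/1320 = -0.572727.
Step 4: Under H0, t = rho * sqrt((n-2)/(1-rho^2)) = -2.0960 ~ t(9).
Step 5: Two-sided p-value from the t-distribution with 9 df = 0.065543.
Step 6: alpha = 0.1. reject H0.

rho = -0.5727, p = 0.065543, reject H0 at alpha = 0.1.


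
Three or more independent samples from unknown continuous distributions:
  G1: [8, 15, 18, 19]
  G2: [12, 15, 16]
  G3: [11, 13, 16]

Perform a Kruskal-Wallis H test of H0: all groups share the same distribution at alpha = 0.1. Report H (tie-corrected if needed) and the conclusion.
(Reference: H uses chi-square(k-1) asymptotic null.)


Step 1: Combine all N = 10 observations and assign midranks.
sorted (value, group, rank): (8,G1,1), (11,G3,2), (12,G2,3), (13,G3,4), (15,G1,5.5), (15,G2,5.5), (16,G2,7.5), (16,G3,7.5), (18,G1,9), (19,G1,10)
Step 2: Sum ranks within each group.
R_1 = 25.5 (n_1 = 4)
R_2 = 16 (n_2 = 3)
R_3 = 13.5 (n_3 = 3)
Step 3: H = 12/(N(N+1)) * sum(R_i^2/n_i) - 3(N+1)
     = 12/(10*11) * (25.5^2/4 + 16^2/3 + 13.5^2/3) - 3*11
     = 0.109091 * 308.646 - 33
     = 0.670455.
Step 4: Ties present; correction factor C = 1 - 12/(10^3 - 10) = 0.987879. Corrected H = 0.670455 / 0.987879 = 0.678681.
Step 5: Under H0, H ~ chi^2(2); p-value = 0.712240.
Step 6: alpha = 0.1. fail to reject H0.

H = 0.6787, df = 2, p = 0.712240, fail to reject H0.


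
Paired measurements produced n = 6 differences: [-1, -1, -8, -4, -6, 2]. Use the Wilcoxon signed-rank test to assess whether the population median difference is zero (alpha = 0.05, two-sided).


Step 1: Drop any zero differences (none here) and take |d_i|.
|d| = [1, 1, 8, 4, 6, 2]
Step 2: Midrank |d_i| (ties get averaged ranks).
ranks: |1|->1.5, |1|->1.5, |8|->6, |4|->4, |6|->5, |2|->3
Step 3: Attach original signs; sum ranks with positive sign and with negative sign.
W+ = 3 = 3
W- = 1.5 + 1.5 + 6 + 4 + 5 = 18
(Check: W+ + W- = 21 should equal n(n+1)/2 = 21.)
Step 4: Test statistic W = min(W+, W-) = 3.
Step 5: Ties in |d|, so use the tie-corrected normal approximation.
        E[W] = n(n+1)/4 = 6*7/4 = 10.5.
        Tie groups: |d|=1 (t=2); sum(t^3 - t) = 6.
        Var[W] = n(n+1)(2n+1)/24 - sum(t^3-t)/48 = 546/24 - 6/48 = 22.625.
        z = (W - E[W]) / sqrt(Var[W]) = (3 - 10.5) / 4.7566 = -1.5768.
        Two-sided p = 2*Phi(z) = 0.114850.
Step 6: alpha = 0.05. fail to reject H0.

W+ = 3, W- = 18, W = min = 3, p = 0.114850, fail to reject H0.


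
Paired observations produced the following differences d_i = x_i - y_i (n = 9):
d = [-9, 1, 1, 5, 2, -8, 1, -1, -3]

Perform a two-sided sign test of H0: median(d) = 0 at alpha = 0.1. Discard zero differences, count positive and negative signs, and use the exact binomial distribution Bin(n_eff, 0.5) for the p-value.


Step 1: Discard zero differences. Original n = 9; n_eff = number of nonzero differences = 9.
Nonzero differences (with sign): -9, +1, +1, +5, +2, -8, +1, -1, -3
Step 2: Count signs: positive = 5, negative = 4.
Step 3: Under H0: P(positive) = 0.5, so the number of positives S ~ Bin(9, 0.5).
Step 4: Two-sided exact p-value = sum of Bin(9,0.5) probabilities at or below the observed probability = 1.000000.
Step 5: alpha = 0.1. fail to reject H0.

n_eff = 9, pos = 5, neg = 4, p = 1.000000, fail to reject H0.


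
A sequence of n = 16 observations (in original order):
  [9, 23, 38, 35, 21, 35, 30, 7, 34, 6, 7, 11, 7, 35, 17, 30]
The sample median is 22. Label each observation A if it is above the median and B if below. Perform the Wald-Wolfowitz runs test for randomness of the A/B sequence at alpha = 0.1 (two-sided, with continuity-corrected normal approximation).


Step 1: Compute median = 22; label A = above, B = below.
Labels in order: BAAABAABABBBBABA  (n_A = 8, n_B = 8)
Step 2: Count runs R = 10.
Step 3: Under H0 (random ordering), E[R] = 2*n_A*n_B/(n_A+n_B) + 1 = 2*8*8/16 + 1 = 9.0000.
        Var[R] = 2*n_A*n_B*(2*n_A*n_B - n_A - n_B) / ((n_A+n_B)^2 * (n_A+n_B-1)) = 14336/3840 = 3.7333.
        SD[R] = 1.9322.
Step 4: Continuity-corrected z = (R - 0.5 - E[R]) / SD[R] = (10 - 0.5 - 9.0000) / 1.9322 = 0.2588.
Step 5: Two-sided p-value via normal approximation = 2*(1 - Phi(|z|)) = 0.795809.
Step 6: alpha = 0.1. fail to reject H0.

R = 10, z = 0.2588, p = 0.795809, fail to reject H0.


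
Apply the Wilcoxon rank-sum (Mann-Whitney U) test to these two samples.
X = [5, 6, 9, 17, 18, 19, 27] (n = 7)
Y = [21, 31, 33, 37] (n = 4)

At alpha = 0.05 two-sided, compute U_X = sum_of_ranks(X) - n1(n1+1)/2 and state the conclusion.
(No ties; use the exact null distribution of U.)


Step 1: Combine and sort all 11 observations; assign midranks.
sorted (value, group): (5,X), (6,X), (9,X), (17,X), (18,X), (19,X), (21,Y), (27,X), (31,Y), (33,Y), (37,Y)
ranks: 5->1, 6->2, 9->3, 17->4, 18->5, 19->6, 21->7, 27->8, 31->9, 33->10, 37->11
Step 2: Rank sum for X: R1 = 1 + 2 + 3 + 4 + 5 + 6 + 8 = 29.
Step 3: U_X = R1 - n1(n1+1)/2 = 29 - 7*8/2 = 29 - 28 = 1.
       U_Y = n1*n2 - U_X = 28 - 1 = 27.
Step 4: No ties, so the exact null distribution of U (based on enumerating the C(11,7) = 330 equally likely rank assignments) gives the two-sided p-value.
Step 5: p-value = 0.012121; compare to alpha = 0.05. reject H0.

U_X = 1, p = 0.012121, reject H0 at alpha = 0.05.


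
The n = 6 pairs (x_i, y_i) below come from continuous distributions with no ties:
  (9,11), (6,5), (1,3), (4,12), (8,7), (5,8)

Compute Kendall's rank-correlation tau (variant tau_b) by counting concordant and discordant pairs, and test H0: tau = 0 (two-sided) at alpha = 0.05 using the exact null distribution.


Step 1: Enumerate the 15 unordered pairs (i,j) with i<j and classify each by sign(x_j-x_i) * sign(y_j-y_i).
  (1,2):dx=-3,dy=-6->C; (1,3):dx=-8,dy=-8->C; (1,4):dx=-5,dy=+1->D; (1,5):dx=-1,dy=-4->C
  (1,6):dx=-4,dy=-3->C; (2,3):dx=-5,dy=-2->C; (2,4):dx=-2,dy=+7->D; (2,5):dx=+2,dy=+2->C
  (2,6):dx=-1,dy=+3->D; (3,4):dx=+3,dy=+9->C; (3,5):dx=+7,dy=+4->C; (3,6):dx=+4,dy=+5->C
  (4,5):dx=+4,dy=-5->D; (4,6):dx=+1,dy=-4->D; (5,6):dx=-3,dy=+1->D
Step 2: C = 9, D = 6, total pairs = 15.
Step 3: tau = (C - D)/(n(n-1)/2) = (9 - 6)/15 = 0.200000.
Step 4: Exact two-sided p-value (enumerate n! = 720 permutations of y under H0): p = 0.719444.
Step 5: alpha = 0.05. fail to reject H0.

tau_b = 0.2000 (C=9, D=6), p = 0.719444, fail to reject H0.


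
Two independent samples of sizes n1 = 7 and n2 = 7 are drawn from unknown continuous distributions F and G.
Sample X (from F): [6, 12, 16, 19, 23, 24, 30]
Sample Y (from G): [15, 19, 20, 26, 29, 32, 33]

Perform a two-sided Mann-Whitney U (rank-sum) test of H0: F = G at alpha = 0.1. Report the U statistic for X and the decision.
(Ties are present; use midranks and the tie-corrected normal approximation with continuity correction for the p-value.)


Step 1: Combine and sort all 14 observations; assign midranks.
sorted (value, group): (6,X), (12,X), (15,Y), (16,X), (19,X), (19,Y), (20,Y), (23,X), (24,X), (26,Y), (29,Y), (30,X), (32,Y), (33,Y)
ranks: 6->1, 12->2, 15->3, 16->4, 19->5.5, 19->5.5, 20->7, 23->8, 24->9, 26->10, 29->11, 30->12, 32->13, 33->14
Step 2: Rank sum for X: R1 = 1 + 2 + 4 + 5.5 + 8 + 9 + 12 = 41.5.
Step 3: U_X = R1 - n1(n1+1)/2 = 41.5 - 7*8/2 = 41.5 - 28 = 13.5.
       U_Y = n1*n2 - U_X = 49 - 13.5 = 35.5.
Step 4: Ties are present, so use the tie-corrected normal approximation (with continuity correction) for the p-value.
Step 5: p-value = 0.179234; compare to alpha = 0.1. fail to reject H0.

U_X = 13.5, p = 0.179234, fail to reject H0 at alpha = 0.1.


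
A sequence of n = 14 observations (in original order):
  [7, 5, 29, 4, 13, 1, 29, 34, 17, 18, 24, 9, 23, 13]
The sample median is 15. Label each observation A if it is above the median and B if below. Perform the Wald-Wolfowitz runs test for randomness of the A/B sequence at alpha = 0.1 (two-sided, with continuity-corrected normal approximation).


Step 1: Compute median = 15; label A = above, B = below.
Labels in order: BBABBBAAAAABAB  (n_A = 7, n_B = 7)
Step 2: Count runs R = 7.
Step 3: Under H0 (random ordering), E[R] = 2*n_A*n_B/(n_A+n_B) + 1 = 2*7*7/14 + 1 = 8.0000.
        Var[R] = 2*n_A*n_B*(2*n_A*n_B - n_A - n_B) / ((n_A+n_B)^2 * (n_A+n_B-1)) = 8232/2548 = 3.2308.
        SD[R] = 1.7974.
Step 4: Continuity-corrected z = (R + 0.5 - E[R]) / SD[R] = (7 + 0.5 - 8.0000) / 1.7974 = -0.2782.
Step 5: Two-sided p-value via normal approximation = 2*(1 - Phi(|z|)) = 0.780879.
Step 6: alpha = 0.1. fail to reject H0.

R = 7, z = -0.2782, p = 0.780879, fail to reject H0.


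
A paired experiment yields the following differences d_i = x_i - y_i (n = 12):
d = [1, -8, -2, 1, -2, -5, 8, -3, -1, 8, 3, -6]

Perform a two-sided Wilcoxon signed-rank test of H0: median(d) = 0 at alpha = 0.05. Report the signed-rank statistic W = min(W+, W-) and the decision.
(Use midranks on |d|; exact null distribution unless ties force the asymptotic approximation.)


Step 1: Drop any zero differences (none here) and take |d_i|.
|d| = [1, 8, 2, 1, 2, 5, 8, 3, 1, 8, 3, 6]
Step 2: Midrank |d_i| (ties get averaged ranks).
ranks: |1|->2, |8|->11, |2|->4.5, |1|->2, |2|->4.5, |5|->8, |8|->11, |3|->6.5, |1|->2, |8|->11, |3|->6.5, |6|->9
Step 3: Attach original signs; sum ranks with positive sign and with negative sign.
W+ = 2 + 2 + 11 + 11 + 6.5 = 32.5
W- = 11 + 4.5 + 4.5 + 8 + 6.5 + 2 + 9 = 45.5
(Check: W+ + W- = 78 should equal n(n+1)/2 = 78.)
Step 4: Test statistic W = min(W+, W-) = 32.5.
Step 5: Ties in |d|, so use the tie-corrected normal approximation.
        E[W] = n(n+1)/4 = 12*13/4 = 39.
        Tie groups: |d|=1 (t=3), |d|=2 (t=2), |d|=3 (t=2), |d|=8 (t=3); sum(t^3 - t) = 60.
        Var[W] = n(n+1)(2n+1)/24 - sum(t^3-t)/48 = 3900/24 - 60/48 = 161.25.
        z = (W - E[W]) / sqrt(Var[W]) = (32.5 - 39) / 12.6984 = -0.5119.
        Two-sided p = 2*Phi(z) = 0.608739.
Step 6: alpha = 0.05. fail to reject H0.

W+ = 32.5, W- = 45.5, W = min = 32.5, p = 0.608739, fail to reject H0.


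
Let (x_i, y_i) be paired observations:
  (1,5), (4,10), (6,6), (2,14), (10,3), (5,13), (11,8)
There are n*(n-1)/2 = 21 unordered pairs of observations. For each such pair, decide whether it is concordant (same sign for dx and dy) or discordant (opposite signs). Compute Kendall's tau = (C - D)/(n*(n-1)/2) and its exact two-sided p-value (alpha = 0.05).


Step 1: Enumerate the 21 unordered pairs (i,j) with i<j and classify each by sign(x_j-x_i) * sign(y_j-y_i).
  (1,2):dx=+3,dy=+5->C; (1,3):dx=+5,dy=+1->C; (1,4):dx=+1,dy=+9->C; (1,5):dx=+9,dy=-2->D
  (1,6):dx=+4,dy=+8->C; (1,7):dx=+10,dy=+3->C; (2,3):dx=+2,dy=-4->D; (2,4):dx=-2,dy=+4->D
  (2,5):dx=+6,dy=-7->D; (2,6):dx=+1,dy=+3->C; (2,7):dx=+7,dy=-2->D; (3,4):dx=-4,dy=+8->D
  (3,5):dx=+4,dy=-3->D; (3,6):dx=-1,dy=+7->D; (3,7):dx=+5,dy=+2->C; (4,5):dx=+8,dy=-11->D
  (4,6):dx=+3,dy=-1->D; (4,7):dx=+9,dy=-6->D; (5,6):dx=-5,dy=+10->D; (5,7):dx=+1,dy=+5->C
  (6,7):dx=+6,dy=-5->D
Step 2: C = 8, D = 13, total pairs = 21.
Step 3: tau = (C - D)/(n(n-1)/2) = (8 - 13)/21 = -0.238095.
Step 4: Exact two-sided p-value (enumerate n! = 5040 permutations of y under H0): p = 0.561905.
Step 5: alpha = 0.05. fail to reject H0.

tau_b = -0.2381 (C=8, D=13), p = 0.561905, fail to reject H0.


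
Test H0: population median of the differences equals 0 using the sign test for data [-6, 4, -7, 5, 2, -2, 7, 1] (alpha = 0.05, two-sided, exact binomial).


Step 1: Discard zero differences. Original n = 8; n_eff = number of nonzero differences = 8.
Nonzero differences (with sign): -6, +4, -7, +5, +2, -2, +7, +1
Step 2: Count signs: positive = 5, negative = 3.
Step 3: Under H0: P(positive) = 0.5, so the number of positives S ~ Bin(8, 0.5).
Step 4: Two-sided exact p-value = sum of Bin(8,0.5) probabilities at or below the observed probability = 0.726562.
Step 5: alpha = 0.05. fail to reject H0.

n_eff = 8, pos = 5, neg = 3, p = 0.726562, fail to reject H0.


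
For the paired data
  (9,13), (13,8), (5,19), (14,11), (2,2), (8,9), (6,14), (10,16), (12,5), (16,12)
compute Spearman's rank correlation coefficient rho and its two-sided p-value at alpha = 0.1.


Step 1: Rank x and y separately (midranks; no ties here).
rank(x): 9->5, 13->8, 5->2, 14->9, 2->1, 8->4, 6->3, 10->6, 12->7, 16->10
rank(y): 13->7, 8->3, 19->10, 11->5, 2->1, 9->4, 14->8, 16->9, 5->2, 12->6
Step 2: d_i = R_x(i) - R_y(i); compute d_i^2.
  (5-7)^2=4, (8-3)^2=25, (2-10)^2=64, (9-5)^2=16, (1-1)^2=0, (4-4)^2=0, (3-8)^2=25, (6-9)^2=9, (7-2)^2=25, (10-6)^2=16
sum(d^2) = 184.
Step 3: rho = 1 - 6*184 / (10*(10^2 - 1)) = 1 - 1104/990 = -0.115152.
Step 4: Under H0, t = rho * sqrt((n-2)/(1-rho^2)) = -0.3279 ~ t(8).
Step 5: Two-sided p-value from the t-distribution with 8 df = 0.751420.
Step 6: alpha = 0.1. fail to reject H0.

rho = -0.1152, p = 0.751420, fail to reject H0 at alpha = 0.1.


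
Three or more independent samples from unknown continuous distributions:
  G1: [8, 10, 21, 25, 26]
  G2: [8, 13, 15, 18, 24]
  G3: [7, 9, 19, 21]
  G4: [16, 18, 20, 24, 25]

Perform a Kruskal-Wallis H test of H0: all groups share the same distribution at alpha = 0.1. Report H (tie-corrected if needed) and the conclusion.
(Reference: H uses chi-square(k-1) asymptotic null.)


Step 1: Combine all N = 19 observations and assign midranks.
sorted (value, group, rank): (7,G3,1), (8,G1,2.5), (8,G2,2.5), (9,G3,4), (10,G1,5), (13,G2,6), (15,G2,7), (16,G4,8), (18,G2,9.5), (18,G4,9.5), (19,G3,11), (20,G4,12), (21,G1,13.5), (21,G3,13.5), (24,G2,15.5), (24,G4,15.5), (25,G1,17.5), (25,G4,17.5), (26,G1,19)
Step 2: Sum ranks within each group.
R_1 = 57.5 (n_1 = 5)
R_2 = 40.5 (n_2 = 5)
R_3 = 29.5 (n_3 = 4)
R_4 = 62.5 (n_4 = 5)
Step 3: H = 12/(N(N+1)) * sum(R_i^2/n_i) - 3(N+1)
     = 12/(19*20) * (57.5^2/5 + 40.5^2/5 + 29.5^2/4 + 62.5^2/5) - 3*20
     = 0.031579 * 1988.11 - 60
     = 2.782500.
Step 4: Ties present; correction factor C = 1 - 30/(19^3 - 19) = 0.995614. Corrected H = 2.782500 / 0.995614 = 2.794758.
Step 5: Under H0, H ~ chi^2(3); p-value = 0.424364.
Step 6: alpha = 0.1. fail to reject H0.

H = 2.7948, df = 3, p = 0.424364, fail to reject H0.


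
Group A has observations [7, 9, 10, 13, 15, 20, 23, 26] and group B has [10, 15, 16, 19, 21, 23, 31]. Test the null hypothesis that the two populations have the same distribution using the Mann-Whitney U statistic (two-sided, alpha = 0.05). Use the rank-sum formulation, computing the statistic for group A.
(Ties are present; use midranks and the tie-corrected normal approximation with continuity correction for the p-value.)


Step 1: Combine and sort all 15 observations; assign midranks.
sorted (value, group): (7,X), (9,X), (10,X), (10,Y), (13,X), (15,X), (15,Y), (16,Y), (19,Y), (20,X), (21,Y), (23,X), (23,Y), (26,X), (31,Y)
ranks: 7->1, 9->2, 10->3.5, 10->3.5, 13->5, 15->6.5, 15->6.5, 16->8, 19->9, 20->10, 21->11, 23->12.5, 23->12.5, 26->14, 31->15
Step 2: Rank sum for X: R1 = 1 + 2 + 3.5 + 5 + 6.5 + 10 + 12.5 + 14 = 54.5.
Step 3: U_X = R1 - n1(n1+1)/2 = 54.5 - 8*9/2 = 54.5 - 36 = 18.5.
       U_Y = n1*n2 - U_X = 56 - 18.5 = 37.5.
Step 4: Ties are present, so use the tie-corrected normal approximation (with continuity correction) for the p-value.
Step 5: p-value = 0.296324; compare to alpha = 0.05. fail to reject H0.

U_X = 18.5, p = 0.296324, fail to reject H0 at alpha = 0.05.


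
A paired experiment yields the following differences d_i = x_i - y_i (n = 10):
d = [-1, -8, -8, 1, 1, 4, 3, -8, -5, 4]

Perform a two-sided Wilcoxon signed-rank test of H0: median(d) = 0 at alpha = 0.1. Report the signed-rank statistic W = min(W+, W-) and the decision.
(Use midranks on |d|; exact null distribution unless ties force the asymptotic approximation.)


Step 1: Drop any zero differences (none here) and take |d_i|.
|d| = [1, 8, 8, 1, 1, 4, 3, 8, 5, 4]
Step 2: Midrank |d_i| (ties get averaged ranks).
ranks: |1|->2, |8|->9, |8|->9, |1|->2, |1|->2, |4|->5.5, |3|->4, |8|->9, |5|->7, |4|->5.5
Step 3: Attach original signs; sum ranks with positive sign and with negative sign.
W+ = 2 + 2 + 5.5 + 4 + 5.5 = 19
W- = 2 + 9 + 9 + 9 + 7 = 36
(Check: W+ + W- = 55 should equal n(n+1)/2 = 55.)
Step 4: Test statistic W = min(W+, W-) = 19.
Step 5: Ties in |d|, so use the tie-corrected normal approximation.
        E[W] = n(n+1)/4 = 10*11/4 = 27.5.
        Tie groups: |d|=1 (t=3), |d|=4 (t=2), |d|=8 (t=3); sum(t^3 - t) = 54.
        Var[W] = n(n+1)(2n+1)/24 - sum(t^3-t)/48 = 2310/24 - 54/48 = 95.125.
        z = (W - E[W]) / sqrt(Var[W]) = (19 - 27.5) / 9.7532 = -0.8715.
        Two-sided p = 2*Phi(z) = 0.383477.
Step 6: alpha = 0.1. fail to reject H0.

W+ = 19, W- = 36, W = min = 19, p = 0.383477, fail to reject H0.


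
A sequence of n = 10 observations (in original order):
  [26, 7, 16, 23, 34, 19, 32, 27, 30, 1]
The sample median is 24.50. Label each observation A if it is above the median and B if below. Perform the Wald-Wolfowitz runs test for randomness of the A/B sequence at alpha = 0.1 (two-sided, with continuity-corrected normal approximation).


Step 1: Compute median = 24.50; label A = above, B = below.
Labels in order: ABBBABAAAB  (n_A = 5, n_B = 5)
Step 2: Count runs R = 6.
Step 3: Under H0 (random ordering), E[R] = 2*n_A*n_B/(n_A+n_B) + 1 = 2*5*5/10 + 1 = 6.0000.
        Var[R] = 2*n_A*n_B*(2*n_A*n_B - n_A - n_B) / ((n_A+n_B)^2 * (n_A+n_B-1)) = 2000/900 = 2.2222.
        SD[R] = 1.4907.
Step 4: R = E[R], so z = 0 with no continuity correction.
Step 5: Two-sided p-value via normal approximation = 2*(1 - Phi(|z|)) = 1.000000.
Step 6: alpha = 0.1. fail to reject H0.

R = 6, z = 0.0000, p = 1.000000, fail to reject H0.


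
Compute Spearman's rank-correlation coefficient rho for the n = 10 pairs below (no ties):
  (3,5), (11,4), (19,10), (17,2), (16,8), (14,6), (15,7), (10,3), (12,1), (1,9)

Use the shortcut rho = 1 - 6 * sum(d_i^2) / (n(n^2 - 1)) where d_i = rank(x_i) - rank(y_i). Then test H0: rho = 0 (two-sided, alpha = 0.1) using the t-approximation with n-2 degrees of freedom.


Step 1: Rank x and y separately (midranks; no ties here).
rank(x): 3->2, 11->4, 19->10, 17->9, 16->8, 14->6, 15->7, 10->3, 12->5, 1->1
rank(y): 5->5, 4->4, 10->10, 2->2, 8->8, 6->6, 7->7, 3->3, 1->1, 9->9
Step 2: d_i = R_x(i) - R_y(i); compute d_i^2.
  (2-5)^2=9, (4-4)^2=0, (10-10)^2=0, (9-2)^2=49, (8-8)^2=0, (6-6)^2=0, (7-7)^2=0, (3-3)^2=0, (5-1)^2=16, (1-9)^2=64
sum(d^2) = 138.
Step 3: rho = 1 - 6*138 / (10*(10^2 - 1)) = 1 - 828/990 = 0.163636.
Step 4: Under H0, t = rho * sqrt((n-2)/(1-rho^2)) = 0.4692 ~ t(8).
Step 5: Two-sided p-value from the t-distribution with 8 df = 0.651477.
Step 6: alpha = 0.1. fail to reject H0.

rho = 0.1636, p = 0.651477, fail to reject H0 at alpha = 0.1.


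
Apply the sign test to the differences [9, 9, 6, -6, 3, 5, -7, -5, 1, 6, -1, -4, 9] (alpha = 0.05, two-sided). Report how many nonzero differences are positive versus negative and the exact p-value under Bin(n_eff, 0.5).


Step 1: Discard zero differences. Original n = 13; n_eff = number of nonzero differences = 13.
Nonzero differences (with sign): +9, +9, +6, -6, +3, +5, -7, -5, +1, +6, -1, -4, +9
Step 2: Count signs: positive = 8, negative = 5.
Step 3: Under H0: P(positive) = 0.5, so the number of positives S ~ Bin(13, 0.5).
Step 4: Two-sided exact p-value = sum of Bin(13,0.5) probabilities at or below the observed probability = 0.581055.
Step 5: alpha = 0.05. fail to reject H0.

n_eff = 13, pos = 8, neg = 5, p = 0.581055, fail to reject H0.


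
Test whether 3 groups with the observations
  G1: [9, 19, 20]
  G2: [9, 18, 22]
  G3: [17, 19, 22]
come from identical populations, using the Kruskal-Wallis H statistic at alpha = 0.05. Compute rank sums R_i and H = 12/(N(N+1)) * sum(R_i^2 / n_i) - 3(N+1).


Step 1: Combine all N = 9 observations and assign midranks.
sorted (value, group, rank): (9,G1,1.5), (9,G2,1.5), (17,G3,3), (18,G2,4), (19,G1,5.5), (19,G3,5.5), (20,G1,7), (22,G2,8.5), (22,G3,8.5)
Step 2: Sum ranks within each group.
R_1 = 14 (n_1 = 3)
R_2 = 14 (n_2 = 3)
R_3 = 17 (n_3 = 3)
Step 3: H = 12/(N(N+1)) * sum(R_i^2/n_i) - 3(N+1)
     = 12/(9*10) * (14^2/3 + 14^2/3 + 17^2/3) - 3*10
     = 0.133333 * 227 - 30
     = 0.266667.
Step 4: Ties present; correction factor C = 1 - 18/(9^3 - 9) = 0.975000. Corrected H = 0.266667 / 0.975000 = 0.273504.
Step 5: Under H0, H ~ chi^2(2); p-value = 0.872186.
Step 6: alpha = 0.05. fail to reject H0.

H = 0.2735, df = 2, p = 0.872186, fail to reject H0.


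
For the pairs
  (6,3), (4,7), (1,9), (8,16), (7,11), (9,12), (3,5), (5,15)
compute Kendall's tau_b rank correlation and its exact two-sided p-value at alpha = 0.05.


Step 1: Enumerate the 28 unordered pairs (i,j) with i<j and classify each by sign(x_j-x_i) * sign(y_j-y_i).
  (1,2):dx=-2,dy=+4->D; (1,3):dx=-5,dy=+6->D; (1,4):dx=+2,dy=+13->C; (1,5):dx=+1,dy=+8->C
  (1,6):dx=+3,dy=+9->C; (1,7):dx=-3,dy=+2->D; (1,8):dx=-1,dy=+12->D; (2,3):dx=-3,dy=+2->D
  (2,4):dx=+4,dy=+9->C; (2,5):dx=+3,dy=+4->C; (2,6):dx=+5,dy=+5->C; (2,7):dx=-1,dy=-2->C
  (2,8):dx=+1,dy=+8->C; (3,4):dx=+7,dy=+7->C; (3,5):dx=+6,dy=+2->C; (3,6):dx=+8,dy=+3->C
  (3,7):dx=+2,dy=-4->D; (3,8):dx=+4,dy=+6->C; (4,5):dx=-1,dy=-5->C; (4,6):dx=+1,dy=-4->D
  (4,7):dx=-5,dy=-11->C; (4,8):dx=-3,dy=-1->C; (5,6):dx=+2,dy=+1->C; (5,7):dx=-4,dy=-6->C
  (5,8):dx=-2,dy=+4->D; (6,7):dx=-6,dy=-7->C; (6,8):dx=-4,dy=+3->D; (7,8):dx=+2,dy=+10->C
Step 2: C = 19, D = 9, total pairs = 28.
Step 3: tau = (C - D)/(n(n-1)/2) = (19 - 9)/28 = 0.357143.
Step 4: Exact two-sided p-value (enumerate n! = 40320 permutations of y under H0): p = 0.275099.
Step 5: alpha = 0.05. fail to reject H0.

tau_b = 0.3571 (C=19, D=9), p = 0.275099, fail to reject H0.


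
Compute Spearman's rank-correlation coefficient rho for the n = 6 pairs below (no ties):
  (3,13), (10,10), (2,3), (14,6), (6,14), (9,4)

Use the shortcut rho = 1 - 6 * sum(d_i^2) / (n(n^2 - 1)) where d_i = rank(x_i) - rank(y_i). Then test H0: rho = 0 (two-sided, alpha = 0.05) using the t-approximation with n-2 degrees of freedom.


Step 1: Rank x and y separately (midranks; no ties here).
rank(x): 3->2, 10->5, 2->1, 14->6, 6->3, 9->4
rank(y): 13->5, 10->4, 3->1, 6->3, 14->6, 4->2
Step 2: d_i = R_x(i) - R_y(i); compute d_i^2.
  (2-5)^2=9, (5-4)^2=1, (1-1)^2=0, (6-3)^2=9, (3-6)^2=9, (4-2)^2=4
sum(d^2) = 32.
Step 3: rho = 1 - 6*32 / (6*(6^2 - 1)) = 1 - 192/210 = 0.085714.
Step 4: Under H0, t = rho * sqrt((n-2)/(1-rho^2)) = 0.1721 ~ t(4).
Step 5: Two-sided p-value from the t-distribution with 4 df = 0.871743.
Step 6: alpha = 0.05. fail to reject H0.

rho = 0.0857, p = 0.871743, fail to reject H0 at alpha = 0.05.


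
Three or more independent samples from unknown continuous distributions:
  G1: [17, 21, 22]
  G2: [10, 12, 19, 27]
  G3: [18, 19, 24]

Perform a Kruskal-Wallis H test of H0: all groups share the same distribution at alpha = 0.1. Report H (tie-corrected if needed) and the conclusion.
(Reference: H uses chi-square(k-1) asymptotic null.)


Step 1: Combine all N = 10 observations and assign midranks.
sorted (value, group, rank): (10,G2,1), (12,G2,2), (17,G1,3), (18,G3,4), (19,G2,5.5), (19,G3,5.5), (21,G1,7), (22,G1,8), (24,G3,9), (27,G2,10)
Step 2: Sum ranks within each group.
R_1 = 18 (n_1 = 3)
R_2 = 18.5 (n_2 = 4)
R_3 = 18.5 (n_3 = 3)
Step 3: H = 12/(N(N+1)) * sum(R_i^2/n_i) - 3(N+1)
     = 12/(10*11) * (18^2/3 + 18.5^2/4 + 18.5^2/3) - 3*11
     = 0.109091 * 307.646 - 33
     = 0.561364.
Step 4: Ties present; correction factor C = 1 - 6/(10^3 - 10) = 0.993939. Corrected H = 0.561364 / 0.993939 = 0.564787.
Step 5: Under H0, H ~ chi^2(2); p-value = 0.753977.
Step 6: alpha = 0.1. fail to reject H0.

H = 0.5648, df = 2, p = 0.753977, fail to reject H0.


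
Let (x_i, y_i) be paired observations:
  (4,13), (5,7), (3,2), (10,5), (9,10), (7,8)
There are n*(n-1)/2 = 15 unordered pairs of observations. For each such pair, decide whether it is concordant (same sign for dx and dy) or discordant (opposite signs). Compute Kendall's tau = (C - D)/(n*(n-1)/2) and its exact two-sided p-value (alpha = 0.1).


Step 1: Enumerate the 15 unordered pairs (i,j) with i<j and classify each by sign(x_j-x_i) * sign(y_j-y_i).
  (1,2):dx=+1,dy=-6->D; (1,3):dx=-1,dy=-11->C; (1,4):dx=+6,dy=-8->D; (1,5):dx=+5,dy=-3->D
  (1,6):dx=+3,dy=-5->D; (2,3):dx=-2,dy=-5->C; (2,4):dx=+5,dy=-2->D; (2,5):dx=+4,dy=+3->C
  (2,6):dx=+2,dy=+1->C; (3,4):dx=+7,dy=+3->C; (3,5):dx=+6,dy=+8->C; (3,6):dx=+4,dy=+6->C
  (4,5):dx=-1,dy=+5->D; (4,6):dx=-3,dy=+3->D; (5,6):dx=-2,dy=-2->C
Step 2: C = 8, D = 7, total pairs = 15.
Step 3: tau = (C - D)/(n(n-1)/2) = (8 - 7)/15 = 0.066667.
Step 4: Exact two-sided p-value (enumerate n! = 720 permutations of y under H0): p = 1.000000.
Step 5: alpha = 0.1. fail to reject H0.

tau_b = 0.0667 (C=8, D=7), p = 1.000000, fail to reject H0.


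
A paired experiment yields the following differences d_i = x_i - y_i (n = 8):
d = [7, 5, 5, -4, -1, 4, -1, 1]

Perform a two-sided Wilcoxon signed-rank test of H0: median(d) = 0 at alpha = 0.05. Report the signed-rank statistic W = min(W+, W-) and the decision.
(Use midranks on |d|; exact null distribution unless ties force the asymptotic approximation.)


Step 1: Drop any zero differences (none here) and take |d_i|.
|d| = [7, 5, 5, 4, 1, 4, 1, 1]
Step 2: Midrank |d_i| (ties get averaged ranks).
ranks: |7|->8, |5|->6.5, |5|->6.5, |4|->4.5, |1|->2, |4|->4.5, |1|->2, |1|->2
Step 3: Attach original signs; sum ranks with positive sign and with negative sign.
W+ = 8 + 6.5 + 6.5 + 4.5 + 2 = 27.5
W- = 4.5 + 2 + 2 = 8.5
(Check: W+ + W- = 36 should equal n(n+1)/2 = 36.)
Step 4: Test statistic W = min(W+, W-) = 8.5.
Step 5: Ties in |d|, so use the tie-corrected normal approximation.
        E[W] = n(n+1)/4 = 8*9/4 = 18.
        Tie groups: |d|=1 (t=3), |d|=4 (t=2), |d|=5 (t=2); sum(t^3 - t) = 36.
        Var[W] = n(n+1)(2n+1)/24 - sum(t^3-t)/48 = 1224/24 - 36/48 = 50.25.
        z = (W - E[W]) / sqrt(Var[W]) = (8.5 - 18) / 7.0887 = -1.3402.
        Two-sided p = 2*Phi(z) = 0.180194.
Step 6: alpha = 0.05. fail to reject H0.

W+ = 27.5, W- = 8.5, W = min = 8.5, p = 0.180194, fail to reject H0.


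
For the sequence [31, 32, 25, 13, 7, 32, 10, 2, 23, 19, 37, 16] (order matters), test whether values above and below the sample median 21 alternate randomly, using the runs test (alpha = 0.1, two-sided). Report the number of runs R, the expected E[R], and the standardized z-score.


Step 1: Compute median = 21; label A = above, B = below.
Labels in order: AAABBABBABAB  (n_A = 6, n_B = 6)
Step 2: Count runs R = 8.
Step 3: Under H0 (random ordering), E[R] = 2*n_A*n_B/(n_A+n_B) + 1 = 2*6*6/12 + 1 = 7.0000.
        Var[R] = 2*n_A*n_B*(2*n_A*n_B - n_A - n_B) / ((n_A+n_B)^2 * (n_A+n_B-1)) = 4320/1584 = 2.7273.
        SD[R] = 1.6514.
Step 4: Continuity-corrected z = (R - 0.5 - E[R]) / SD[R] = (8 - 0.5 - 7.0000) / 1.6514 = 0.3028.
Step 5: Two-sided p-value via normal approximation = 2*(1 - Phi(|z|)) = 0.762069.
Step 6: alpha = 0.1. fail to reject H0.

R = 8, z = 0.3028, p = 0.762069, fail to reject H0.


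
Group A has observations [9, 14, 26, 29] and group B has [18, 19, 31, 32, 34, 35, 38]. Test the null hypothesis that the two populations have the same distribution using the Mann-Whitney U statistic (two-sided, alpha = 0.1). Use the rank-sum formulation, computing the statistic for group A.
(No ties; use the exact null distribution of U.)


Step 1: Combine and sort all 11 observations; assign midranks.
sorted (value, group): (9,X), (14,X), (18,Y), (19,Y), (26,X), (29,X), (31,Y), (32,Y), (34,Y), (35,Y), (38,Y)
ranks: 9->1, 14->2, 18->3, 19->4, 26->5, 29->6, 31->7, 32->8, 34->9, 35->10, 38->11
Step 2: Rank sum for X: R1 = 1 + 2 + 5 + 6 = 14.
Step 3: U_X = R1 - n1(n1+1)/2 = 14 - 4*5/2 = 14 - 10 = 4.
       U_Y = n1*n2 - U_X = 28 - 4 = 24.
Step 4: No ties, so the exact null distribution of U (based on enumerating the C(11,4) = 330 equally likely rank assignments) gives the two-sided p-value.
Step 5: p-value = 0.072727; compare to alpha = 0.1. reject H0.

U_X = 4, p = 0.072727, reject H0 at alpha = 0.1.


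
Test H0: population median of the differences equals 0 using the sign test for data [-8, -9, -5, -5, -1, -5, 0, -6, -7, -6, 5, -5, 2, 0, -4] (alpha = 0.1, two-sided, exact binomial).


Step 1: Discard zero differences. Original n = 15; n_eff = number of nonzero differences = 13.
Nonzero differences (with sign): -8, -9, -5, -5, -1, -5, -6, -7, -6, +5, -5, +2, -4
Step 2: Count signs: positive = 2, negative = 11.
Step 3: Under H0: P(positive) = 0.5, so the number of positives S ~ Bin(13, 0.5).
Step 4: Two-sided exact p-value = sum of Bin(13,0.5) probabilities at or below the observed probability = 0.022461.
Step 5: alpha = 0.1. reject H0.

n_eff = 13, pos = 2, neg = 11, p = 0.022461, reject H0.


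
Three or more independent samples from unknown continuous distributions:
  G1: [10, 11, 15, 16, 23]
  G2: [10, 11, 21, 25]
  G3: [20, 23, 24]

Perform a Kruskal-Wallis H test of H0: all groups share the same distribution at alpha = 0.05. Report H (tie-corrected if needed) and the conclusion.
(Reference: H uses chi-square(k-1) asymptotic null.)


Step 1: Combine all N = 12 observations and assign midranks.
sorted (value, group, rank): (10,G1,1.5), (10,G2,1.5), (11,G1,3.5), (11,G2,3.5), (15,G1,5), (16,G1,6), (20,G3,7), (21,G2,8), (23,G1,9.5), (23,G3,9.5), (24,G3,11), (25,G2,12)
Step 2: Sum ranks within each group.
R_1 = 25.5 (n_1 = 5)
R_2 = 25 (n_2 = 4)
R_3 = 27.5 (n_3 = 3)
Step 3: H = 12/(N(N+1)) * sum(R_i^2/n_i) - 3(N+1)
     = 12/(12*13) * (25.5^2/5 + 25^2/4 + 27.5^2/3) - 3*13
     = 0.076923 * 538.383 - 39
     = 2.414103.
Step 4: Ties present; correction factor C = 1 - 18/(12^3 - 12) = 0.989510. Corrected H = 2.414103 / 0.989510 = 2.439694.
Step 5: Under H0, H ~ chi^2(2); p-value = 0.295275.
Step 6: alpha = 0.05. fail to reject H0.

H = 2.4397, df = 2, p = 0.295275, fail to reject H0.


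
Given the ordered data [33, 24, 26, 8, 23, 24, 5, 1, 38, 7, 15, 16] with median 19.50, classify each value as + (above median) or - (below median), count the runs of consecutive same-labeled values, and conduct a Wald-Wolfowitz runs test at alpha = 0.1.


Step 1: Compute median = 19.50; label A = above, B = below.
Labels in order: AAABAABBABBB  (n_A = 6, n_B = 6)
Step 2: Count runs R = 6.
Step 3: Under H0 (random ordering), E[R] = 2*n_A*n_B/(n_A+n_B) + 1 = 2*6*6/12 + 1 = 7.0000.
        Var[R] = 2*n_A*n_B*(2*n_A*n_B - n_A - n_B) / ((n_A+n_B)^2 * (n_A+n_B-1)) = 4320/1584 = 2.7273.
        SD[R] = 1.6514.
Step 4: Continuity-corrected z = (R + 0.5 - E[R]) / SD[R] = (6 + 0.5 - 7.0000) / 1.6514 = -0.3028.
Step 5: Two-sided p-value via normal approximation = 2*(1 - Phi(|z|)) = 0.762069.
Step 6: alpha = 0.1. fail to reject H0.

R = 6, z = -0.3028, p = 0.762069, fail to reject H0.


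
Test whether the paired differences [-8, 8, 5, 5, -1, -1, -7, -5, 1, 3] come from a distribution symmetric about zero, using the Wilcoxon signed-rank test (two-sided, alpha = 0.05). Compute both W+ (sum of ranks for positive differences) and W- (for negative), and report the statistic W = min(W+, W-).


Step 1: Drop any zero differences (none here) and take |d_i|.
|d| = [8, 8, 5, 5, 1, 1, 7, 5, 1, 3]
Step 2: Midrank |d_i| (ties get averaged ranks).
ranks: |8|->9.5, |8|->9.5, |5|->6, |5|->6, |1|->2, |1|->2, |7|->8, |5|->6, |1|->2, |3|->4
Step 3: Attach original signs; sum ranks with positive sign and with negative sign.
W+ = 9.5 + 6 + 6 + 2 + 4 = 27.5
W- = 9.5 + 2 + 2 + 8 + 6 = 27.5
(Check: W+ + W- = 55 should equal n(n+1)/2 = 55.)
Step 4: Test statistic W = min(W+, W-) = 27.5.
Step 5: Ties in |d|, so use the tie-corrected normal approximation.
        E[W] = n(n+1)/4 = 10*11/4 = 27.5.
        Tie groups: |d|=1 (t=3), |d|=5 (t=3), |d|=8 (t=2); sum(t^3 - t) = 54.
        Var[W] = n(n+1)(2n+1)/24 - sum(t^3-t)/48 = 2310/24 - 54/48 = 95.125.
        z = (W - E[W]) / sqrt(Var[W]) = (27.5 - 27.5) / 9.7532 = 0.0000.
        Two-sided p = 2*Phi(z) = 1.000000.
Step 6: alpha = 0.05. fail to reject H0.

W+ = 27.5, W- = 27.5, W = min = 27.5, p = 1.000000, fail to reject H0.


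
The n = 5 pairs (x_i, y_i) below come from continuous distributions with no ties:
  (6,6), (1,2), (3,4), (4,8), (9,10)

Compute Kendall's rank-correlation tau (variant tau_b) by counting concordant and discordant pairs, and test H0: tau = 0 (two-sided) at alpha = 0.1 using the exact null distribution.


Step 1: Enumerate the 10 unordered pairs (i,j) with i<j and classify each by sign(x_j-x_i) * sign(y_j-y_i).
  (1,2):dx=-5,dy=-4->C; (1,3):dx=-3,dy=-2->C; (1,4):dx=-2,dy=+2->D; (1,5):dx=+3,dy=+4->C
  (2,3):dx=+2,dy=+2->C; (2,4):dx=+3,dy=+6->C; (2,5):dx=+8,dy=+8->C; (3,4):dx=+1,dy=+4->C
  (3,5):dx=+6,dy=+6->C; (4,5):dx=+5,dy=+2->C
Step 2: C = 9, D = 1, total pairs = 10.
Step 3: tau = (C - D)/(n(n-1)/2) = (9 - 1)/10 = 0.800000.
Step 4: Exact two-sided p-value (enumerate n! = 120 permutations of y under H0): p = 0.083333.
Step 5: alpha = 0.1. reject H0.

tau_b = 0.8000 (C=9, D=1), p = 0.083333, reject H0.


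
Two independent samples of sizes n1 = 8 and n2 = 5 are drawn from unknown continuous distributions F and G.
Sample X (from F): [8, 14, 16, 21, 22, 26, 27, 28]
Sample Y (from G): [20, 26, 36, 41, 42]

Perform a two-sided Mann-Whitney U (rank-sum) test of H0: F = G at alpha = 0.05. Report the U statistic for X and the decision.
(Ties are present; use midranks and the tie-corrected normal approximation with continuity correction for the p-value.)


Step 1: Combine and sort all 13 observations; assign midranks.
sorted (value, group): (8,X), (14,X), (16,X), (20,Y), (21,X), (22,X), (26,X), (26,Y), (27,X), (28,X), (36,Y), (41,Y), (42,Y)
ranks: 8->1, 14->2, 16->3, 20->4, 21->5, 22->6, 26->7.5, 26->7.5, 27->9, 28->10, 36->11, 41->12, 42->13
Step 2: Rank sum for X: R1 = 1 + 2 + 3 + 5 + 6 + 7.5 + 9 + 10 = 43.5.
Step 3: U_X = R1 - n1(n1+1)/2 = 43.5 - 8*9/2 = 43.5 - 36 = 7.5.
       U_Y = n1*n2 - U_X = 40 - 7.5 = 32.5.
Step 4: Ties are present, so use the tie-corrected normal approximation (with continuity correction) for the p-value.
Step 5: p-value = 0.078571; compare to alpha = 0.05. fail to reject H0.

U_X = 7.5, p = 0.078571, fail to reject H0 at alpha = 0.05.


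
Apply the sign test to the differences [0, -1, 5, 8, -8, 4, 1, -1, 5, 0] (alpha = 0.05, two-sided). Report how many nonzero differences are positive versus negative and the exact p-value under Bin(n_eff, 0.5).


Step 1: Discard zero differences. Original n = 10; n_eff = number of nonzero differences = 8.
Nonzero differences (with sign): -1, +5, +8, -8, +4, +1, -1, +5
Step 2: Count signs: positive = 5, negative = 3.
Step 3: Under H0: P(positive) = 0.5, so the number of positives S ~ Bin(8, 0.5).
Step 4: Two-sided exact p-value = sum of Bin(8,0.5) probabilities at or below the observed probability = 0.726562.
Step 5: alpha = 0.05. fail to reject H0.

n_eff = 8, pos = 5, neg = 3, p = 0.726562, fail to reject H0.


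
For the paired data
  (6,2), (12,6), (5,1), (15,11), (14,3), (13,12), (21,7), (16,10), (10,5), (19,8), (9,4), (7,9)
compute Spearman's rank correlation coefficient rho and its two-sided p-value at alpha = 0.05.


Step 1: Rank x and y separately (midranks; no ties here).
rank(x): 6->2, 12->6, 5->1, 15->9, 14->8, 13->7, 21->12, 16->10, 10->5, 19->11, 9->4, 7->3
rank(y): 2->2, 6->6, 1->1, 11->11, 3->3, 12->12, 7->7, 10->10, 5->5, 8->8, 4->4, 9->9
Step 2: d_i = R_x(i) - R_y(i); compute d_i^2.
  (2-2)^2=0, (6-6)^2=0, (1-1)^2=0, (9-11)^2=4, (8-3)^2=25, (7-12)^2=25, (12-7)^2=25, (10-10)^2=0, (5-5)^2=0, (11-8)^2=9, (4-4)^2=0, (3-9)^2=36
sum(d^2) = 124.
Step 3: rho = 1 - 6*124 / (12*(12^2 - 1)) = 1 - 744/1716 = 0.566434.
Step 4: Under H0, t = rho * sqrt((n-2)/(1-rho^2)) = 2.1735 ~ t(10).
Step 5: Two-sided p-value from the t-distribution with 10 df = 0.054842.
Step 6: alpha = 0.05. fail to reject H0.

rho = 0.5664, p = 0.054842, fail to reject H0 at alpha = 0.05.


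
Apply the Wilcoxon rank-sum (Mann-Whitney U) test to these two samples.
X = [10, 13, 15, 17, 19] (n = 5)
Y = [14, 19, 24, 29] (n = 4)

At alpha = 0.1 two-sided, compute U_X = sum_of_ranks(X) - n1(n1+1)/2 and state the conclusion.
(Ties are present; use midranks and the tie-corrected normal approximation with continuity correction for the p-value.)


Step 1: Combine and sort all 9 observations; assign midranks.
sorted (value, group): (10,X), (13,X), (14,Y), (15,X), (17,X), (19,X), (19,Y), (24,Y), (29,Y)
ranks: 10->1, 13->2, 14->3, 15->4, 17->5, 19->6.5, 19->6.5, 24->8, 29->9
Step 2: Rank sum for X: R1 = 1 + 2 + 4 + 5 + 6.5 = 18.5.
Step 3: U_X = R1 - n1(n1+1)/2 = 18.5 - 5*6/2 = 18.5 - 15 = 3.5.
       U_Y = n1*n2 - U_X = 20 - 3.5 = 16.5.
Step 4: Ties are present, so use the tie-corrected normal approximation (with continuity correction) for the p-value.
Step 5: p-value = 0.139983; compare to alpha = 0.1. fail to reject H0.

U_X = 3.5, p = 0.139983, fail to reject H0 at alpha = 0.1.
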